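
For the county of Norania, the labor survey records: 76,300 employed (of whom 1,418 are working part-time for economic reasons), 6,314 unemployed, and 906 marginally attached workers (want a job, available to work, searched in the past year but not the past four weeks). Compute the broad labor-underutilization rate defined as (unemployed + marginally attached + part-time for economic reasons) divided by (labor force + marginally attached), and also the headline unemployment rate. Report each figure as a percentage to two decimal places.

Labor force = 76,300 + 6,314 = 82,614.
Numerator = 6,314 + 906 + 1,418 = 8,638.
Denominator = 82,614 + 906 = 83,520.
Broad rate = 8,638 / 83,520 = 10.34%.
Headline unemployment rate = 6,314 / 82,614 = 7.64%.

Broad underutilization rate ≈ 10.34%; headline unemployment rate ≈ 7.64%.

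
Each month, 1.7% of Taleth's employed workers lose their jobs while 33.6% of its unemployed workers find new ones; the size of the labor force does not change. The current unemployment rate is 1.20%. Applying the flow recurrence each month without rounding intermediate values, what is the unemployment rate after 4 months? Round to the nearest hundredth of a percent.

With a fixed labor force, u_{t+1} = u_t + s·(1−u_t) − f·u_t = u_t·(1−s−f) + s.
Here 1−s−f = 0.647 and s = 0.017.
u_1 = 0.012000 × 0.647 + 0.017 = 0.024764.
u_2 = 0.024764 × 0.647 + 0.017 = 0.033022.
u_3 = 0.033022 × 0.647 + 0.017 = 0.038365.
u_4 = 0.038365 × 0.647 + 0.017 = 0.041822.

Unemployment rate after four months ≈ 4.18%.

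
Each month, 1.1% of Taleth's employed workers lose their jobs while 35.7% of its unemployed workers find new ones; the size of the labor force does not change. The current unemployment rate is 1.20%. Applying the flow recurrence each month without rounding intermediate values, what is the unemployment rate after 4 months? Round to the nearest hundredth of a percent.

With a fixed labor force, u_{t+1} = u_t + s·(1−u_t) − f·u_t = u_t·(1−s−f) + s.
Here 1−s−f = 0.632 and s = 0.011.
u_1 = 0.012000 × 0.632 + 0.011 = 0.018584.
u_2 = 0.018584 × 0.632 + 0.011 = 0.022745.
u_3 = 0.022745 × 0.632 + 0.011 = 0.025375.
u_4 = 0.025375 × 0.632 + 0.011 = 0.027037.

Unemployment rate after four months ≈ 2.70%.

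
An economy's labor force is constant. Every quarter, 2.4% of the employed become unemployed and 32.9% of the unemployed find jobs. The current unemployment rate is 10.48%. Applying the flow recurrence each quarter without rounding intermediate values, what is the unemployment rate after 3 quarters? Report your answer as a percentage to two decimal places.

With a fixed labor force, u_{t+1} = u_t + s·(1−u_t) − f·u_t = u_t·(1−s−f) + s.
Here 1−s−f = 0.647 and s = 0.024.
u_1 = 0.104800 × 0.647 + 0.024 = 0.091806.
u_2 = 0.091806 × 0.647 + 0.024 = 0.083398.
u_3 = 0.083398 × 0.647 + 0.024 = 0.077959.

Unemployment rate after three quarters ≈ 7.80%.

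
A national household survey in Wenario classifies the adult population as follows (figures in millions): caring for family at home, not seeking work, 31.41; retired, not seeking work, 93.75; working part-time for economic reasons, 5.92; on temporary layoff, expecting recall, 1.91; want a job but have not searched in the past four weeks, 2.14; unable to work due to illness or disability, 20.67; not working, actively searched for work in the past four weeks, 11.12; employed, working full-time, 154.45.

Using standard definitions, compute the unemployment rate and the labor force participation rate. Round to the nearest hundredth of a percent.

Unemployment rate ≈ 7.51%; labor force participation rate ≈ 53.96%.

Employed = 5.92 + 154.45 = 160.37 million (anyone who worked, including part-time for economic reasons, counts as employed).
Unemployed = 1.91 + 11.12 = 13.03 million (jobless and actively searching, or on temporary layoff).
Labor force = 160.37 + 13.03 = 173.40 million.
Not in labor force = 31.41 + 93.75 + 2.14 + 20.67 = 147.97 million (those not working and not actively searching are outside the labor force — including those who want a job but have given up searching).
Civilian working-age population = 173.40 + 147.97 = 321.37 million.
Unemployment rate = 13.03 / 173.40 = 7.51%.
Labor force participation rate = 173.40 / 321.37 = 53.96%.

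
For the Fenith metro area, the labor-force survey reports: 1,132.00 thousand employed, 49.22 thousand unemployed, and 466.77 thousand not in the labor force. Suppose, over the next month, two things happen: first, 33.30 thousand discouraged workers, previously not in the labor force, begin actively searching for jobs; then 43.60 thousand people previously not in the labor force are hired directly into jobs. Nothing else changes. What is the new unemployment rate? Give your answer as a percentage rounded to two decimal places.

Initially, labor force = 1,132.00 + 49.22 = 1,181.22 thousand, so u = 49.22/1,181.22 = 4.17%.
After the first change, unemployed and labor force both rise by 33.30 → E = 1,132.00, U = 82.52, labor force = 1,214.52 thousand.
After the second change, employed and labor force both rise by 43.60; unemployed unchanged → E = 1,175.60, U = 82.52, labor force = 1,258.12 thousand.
New unemployment rate = 82.52 / 1,258.12 = 6.56%.

New unemployment rate ≈ 6.56%.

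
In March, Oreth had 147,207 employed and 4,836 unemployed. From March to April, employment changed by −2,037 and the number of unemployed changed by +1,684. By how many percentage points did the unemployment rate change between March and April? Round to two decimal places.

March: labor force = 147,207 + 4,836 = 152,043; u = 4,836/152,043 = 3.18%.
April: labor force = 145,170 + 6,520 = 151,690; u = 6,520/151,690 = 4.30%.
Change = 4.30% − 3.18% = +1.12 pp.

The unemployment rate changed by +1.12 percentage points.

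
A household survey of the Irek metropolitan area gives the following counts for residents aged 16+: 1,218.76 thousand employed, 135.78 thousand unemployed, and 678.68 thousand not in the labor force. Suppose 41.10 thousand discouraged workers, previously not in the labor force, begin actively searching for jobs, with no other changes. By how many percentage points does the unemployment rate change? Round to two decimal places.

The unemployment rate changes by +2.65 percentage points.

Initially, labor force = 1,218.76 + 135.78 = 1,354.54 thousand, so u = 135.78/1,354.54 = 10.02%.
After the change, unemployed and labor force both rise by 41.10 → E = 1,218.76, U = 176.88, labor force = 1,395.64 thousand.
New unemployment rate = 176.88 / 1,395.64 = 12.67%.
Change = 12.67% − 10.02% = +2.65 percentage points.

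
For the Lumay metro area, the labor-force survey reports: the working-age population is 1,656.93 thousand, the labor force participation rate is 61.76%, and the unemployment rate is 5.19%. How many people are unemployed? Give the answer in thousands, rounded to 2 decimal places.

About 53.11 thousand are unemployed.

Labor force = 0.6176 × 1,656.93 = 1,023.32 thousand.
Unemployed = 0.0519 × 1,023.32 ≈ 53.11 thousand.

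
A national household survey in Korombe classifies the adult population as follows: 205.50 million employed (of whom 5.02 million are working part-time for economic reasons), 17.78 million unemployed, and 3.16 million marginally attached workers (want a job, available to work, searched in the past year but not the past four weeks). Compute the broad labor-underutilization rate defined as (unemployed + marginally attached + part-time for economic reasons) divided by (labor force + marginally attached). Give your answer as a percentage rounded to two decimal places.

Broad underutilization rate ≈ 11.46%.

Labor force = 205.50 + 17.78 = 223.28 million.
Numerator = 17.78 + 3.16 + 5.02 = 25.96 million.
Denominator = 223.28 + 3.16 = 226.44 million.
Broad rate = 25.96 / 226.44 = 11.46%.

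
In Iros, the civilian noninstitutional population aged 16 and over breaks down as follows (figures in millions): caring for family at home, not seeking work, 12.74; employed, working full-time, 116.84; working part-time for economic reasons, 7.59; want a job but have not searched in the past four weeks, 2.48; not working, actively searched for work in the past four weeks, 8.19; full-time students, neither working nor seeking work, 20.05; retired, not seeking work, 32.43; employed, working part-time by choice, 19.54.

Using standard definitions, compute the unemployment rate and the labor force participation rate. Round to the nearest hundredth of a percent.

Employed = 116.84 + 7.59 + 19.54 = 143.97 million (anyone who worked, including part-time for economic reasons, counts as employed).
Unemployed = 8.19 million.
Labor force = 143.97 + 8.19 = 152.16 million.
Not in labor force = 12.74 + 2.48 + 20.05 + 32.43 = 67.70 million (those not working and not actively searching are outside the labor force — including those who want a job but have given up searching).
Civilian working-age population = 152.16 + 67.70 = 219.86 million.
Unemployment rate = 8.19 / 152.16 = 5.38%.
Labor force participation rate = 152.16 / 219.86 = 69.21%.

Unemployment rate ≈ 5.38%; labor force participation rate ≈ 69.21%.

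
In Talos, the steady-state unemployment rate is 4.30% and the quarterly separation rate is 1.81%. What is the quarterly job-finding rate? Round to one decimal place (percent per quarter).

Job-finding rate ≈ 40.3% per quarter.

From u* = s/(s+f): f = s·(1−u)/u.
f = 1.81 × (1 − 0.0430) / 0.0430 = 1.7322 / 0.0430 ≈ 40.3% per quarter.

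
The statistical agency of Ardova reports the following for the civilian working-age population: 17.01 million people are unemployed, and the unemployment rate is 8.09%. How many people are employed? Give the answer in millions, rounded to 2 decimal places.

Labor force = U / u = 17.01 / 0.0809 ≈ 210.26 million.
Employed = labor force − unemployed = 210.26 − 17.01 = 193.25 million.

About 193.25 million are employed.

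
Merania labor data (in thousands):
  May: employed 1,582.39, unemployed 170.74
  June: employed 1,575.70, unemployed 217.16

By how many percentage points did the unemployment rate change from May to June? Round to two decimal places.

The unemployment rate changed by +2.37 percentage points.

May: labor force = 1,582.39 + 170.74 = 1,753.13; u = 170.74/1,753.13 = 9.74%.
June: labor force = 1,575.70 + 217.16 = 1,792.86; u = 217.16/1,792.86 = 12.11%.
Change = 12.11% − 9.74% = +2.37 pp.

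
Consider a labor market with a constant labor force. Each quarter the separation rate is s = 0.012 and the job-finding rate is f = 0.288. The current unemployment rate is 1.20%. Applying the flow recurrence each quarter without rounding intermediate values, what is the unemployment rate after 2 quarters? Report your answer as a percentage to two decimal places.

With a fixed labor force, u_{t+1} = u_t + s·(1−u_t) − f·u_t = u_t·(1−s−f) + s.
Here 1−s−f = 0.700 and s = 0.012.
u_1 = 0.012000 × 0.700 + 0.012 = 0.020400.
u_2 = 0.020400 × 0.700 + 0.012 = 0.026280.

Unemployment rate after two quarters ≈ 2.63%.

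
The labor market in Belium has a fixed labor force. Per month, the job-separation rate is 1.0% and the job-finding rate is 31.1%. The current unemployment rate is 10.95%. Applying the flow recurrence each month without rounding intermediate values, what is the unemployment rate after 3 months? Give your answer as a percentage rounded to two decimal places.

Unemployment rate after three months ≈ 5.57%.

With a fixed labor force, u_{t+1} = u_t + s·(1−u_t) − f·u_t = u_t·(1−s−f) + s.
Here 1−s−f = 0.679 and s = 0.010.
u_1 = 0.109500 × 0.679 + 0.010 = 0.084350.
u_2 = 0.084350 × 0.679 + 0.010 = 0.067274.
u_3 = 0.067274 × 0.679 + 0.010 = 0.055679.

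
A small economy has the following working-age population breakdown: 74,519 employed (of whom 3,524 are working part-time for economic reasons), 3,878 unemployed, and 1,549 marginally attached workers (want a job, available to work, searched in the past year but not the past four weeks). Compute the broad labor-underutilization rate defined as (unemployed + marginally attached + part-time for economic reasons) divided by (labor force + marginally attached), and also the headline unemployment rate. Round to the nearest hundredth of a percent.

Broad underutilization rate ≈ 11.20%; headline unemployment rate ≈ 4.95%.

Labor force = 74,519 + 3,878 = 78,397.
Numerator = 3,878 + 1,549 + 3,524 = 8,951.
Denominator = 78,397 + 1,549 = 79,946.
Broad rate = 8,951 / 79,946 = 11.20%.
Headline unemployment rate = 3,878 / 78,397 = 4.95%.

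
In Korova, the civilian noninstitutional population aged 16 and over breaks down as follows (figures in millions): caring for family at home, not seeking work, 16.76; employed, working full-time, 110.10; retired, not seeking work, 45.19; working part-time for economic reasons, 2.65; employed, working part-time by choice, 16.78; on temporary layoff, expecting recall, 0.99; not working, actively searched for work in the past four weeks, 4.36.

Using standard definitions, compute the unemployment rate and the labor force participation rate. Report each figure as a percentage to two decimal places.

Unemployment rate ≈ 3.97%; labor force participation rate ≈ 68.53%.

Employed = 110.10 + 2.65 + 16.78 = 129.53 million (anyone who worked, including part-time for economic reasons, counts as employed).
Unemployed = 0.99 + 4.36 = 5.35 million (jobless and actively searching, or on temporary layoff).
Labor force = 129.53 + 5.35 = 134.88 million.
Not in labor force = 16.76 + 45.19 = 61.95 million (those not working and not actively searching are outside the labor force).
Civilian working-age population = 134.88 + 61.95 = 196.83 million.
Unemployment rate = 5.35 / 134.88 = 3.97%.
Labor force participation rate = 134.88 / 196.83 = 68.53%.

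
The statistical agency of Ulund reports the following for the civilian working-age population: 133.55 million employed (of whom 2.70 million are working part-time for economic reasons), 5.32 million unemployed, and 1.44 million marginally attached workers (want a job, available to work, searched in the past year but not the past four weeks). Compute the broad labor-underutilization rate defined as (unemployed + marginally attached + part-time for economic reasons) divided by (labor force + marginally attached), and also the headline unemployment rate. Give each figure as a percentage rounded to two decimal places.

Labor force = 133.55 + 5.32 = 138.87 million.
Numerator = 5.32 + 1.44 + 2.70 = 9.46 million.
Denominator = 138.87 + 1.44 = 140.31 million.
Broad rate = 9.46 / 140.31 = 6.74%.
Headline unemployment rate = 5.32 / 138.87 = 3.83%.

Broad underutilization rate ≈ 6.74%; headline unemployment rate ≈ 3.83%.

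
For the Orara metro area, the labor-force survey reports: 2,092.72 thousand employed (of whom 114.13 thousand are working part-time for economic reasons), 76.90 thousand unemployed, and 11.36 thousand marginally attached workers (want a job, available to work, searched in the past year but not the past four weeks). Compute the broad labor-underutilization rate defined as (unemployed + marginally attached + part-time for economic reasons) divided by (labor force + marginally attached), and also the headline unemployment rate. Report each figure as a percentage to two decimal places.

Labor force = 2,092.72 + 76.90 = 2,169.62 thousand.
Numerator = 76.90 + 11.36 + 114.13 = 202.39 thousand.
Denominator = 2,169.62 + 11.36 = 2,180.98 thousand.
Broad rate = 202.39 / 2,180.98 = 9.28%.
Headline unemployment rate = 76.90 / 2,169.62 = 3.54%.

Broad underutilization rate ≈ 9.28%; headline unemployment rate ≈ 3.54%.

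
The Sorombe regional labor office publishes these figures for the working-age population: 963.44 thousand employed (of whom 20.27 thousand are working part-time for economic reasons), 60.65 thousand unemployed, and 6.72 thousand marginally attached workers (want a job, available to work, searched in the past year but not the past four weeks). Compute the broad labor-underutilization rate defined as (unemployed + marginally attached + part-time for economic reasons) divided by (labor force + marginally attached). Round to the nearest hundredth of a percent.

Broad underutilization rate ≈ 8.50%.

Labor force = 963.44 + 60.65 = 1,024.09 thousand.
Numerator = 60.65 + 6.72 + 20.27 = 87.64 thousand.
Denominator = 1,024.09 + 6.72 = 1,030.81 thousand.
Broad rate = 87.64 / 1,030.81 = 8.50%.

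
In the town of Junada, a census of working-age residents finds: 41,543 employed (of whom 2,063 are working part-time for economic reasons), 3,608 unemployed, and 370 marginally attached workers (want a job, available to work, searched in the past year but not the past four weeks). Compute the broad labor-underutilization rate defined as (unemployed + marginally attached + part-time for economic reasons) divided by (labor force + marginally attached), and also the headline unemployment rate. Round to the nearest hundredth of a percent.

Broad underutilization rate ≈ 13.27%; headline unemployment rate ≈ 7.99%.

Labor force = 41,543 + 3,608 = 45,151.
Numerator = 3,608 + 370 + 2,063 = 6,041.
Denominator = 45,151 + 370 = 45,521.
Broad rate = 6,041 / 45,521 = 13.27%.
Headline unemployment rate = 3,608 / 45,151 = 7.99%.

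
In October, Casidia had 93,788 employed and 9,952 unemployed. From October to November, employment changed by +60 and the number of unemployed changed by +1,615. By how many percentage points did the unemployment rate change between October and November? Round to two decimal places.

October: labor force = 93,788 + 9,952 = 103,740; u = 9,952/103,740 = 9.59%.
November: labor force = 93,848 + 11,567 = 105,415; u = 11,567/105,415 = 10.97%.
Change = 10.97% − 9.59% = +1.38 pp.

The unemployment rate changed by +1.38 percentage points.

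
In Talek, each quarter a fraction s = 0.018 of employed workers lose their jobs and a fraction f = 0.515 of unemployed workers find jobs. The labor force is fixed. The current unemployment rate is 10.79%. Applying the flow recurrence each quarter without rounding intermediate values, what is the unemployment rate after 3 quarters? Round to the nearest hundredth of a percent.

With a fixed labor force, u_{t+1} = u_t + s·(1−u_t) − f·u_t = u_t·(1−s−f) + s.
Here 1−s−f = 0.467 and s = 0.018.
u_1 = 0.107900 × 0.467 + 0.018 = 0.068389.
u_2 = 0.068389 × 0.467 + 0.018 = 0.049938.
u_3 = 0.049938 × 0.467 + 0.018 = 0.041321.

Unemployment rate after three quarters ≈ 4.13%.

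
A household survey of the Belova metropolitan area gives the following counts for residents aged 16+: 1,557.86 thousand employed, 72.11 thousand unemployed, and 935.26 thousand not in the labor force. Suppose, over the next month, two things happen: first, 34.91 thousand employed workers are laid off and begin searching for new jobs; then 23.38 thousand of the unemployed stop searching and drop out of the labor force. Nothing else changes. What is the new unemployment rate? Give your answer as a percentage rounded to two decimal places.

Initially, labor force = 1,557.86 + 72.11 = 1,629.97 thousand, so u = 72.11/1,629.97 = 4.42%.
After the first change, employed falls and unemployed rises by 34.91; labor force unchanged → E = 1,522.95, U = 107.02, labor force = 1,629.97 thousand.
After the second change, unemployed and labor force both fall by 23.38 → E = 1,522.95, U = 83.64, labor force = 1,606.59 thousand.
New unemployment rate = 83.64 / 1,606.59 = 5.21%.

New unemployment rate ≈ 5.21%.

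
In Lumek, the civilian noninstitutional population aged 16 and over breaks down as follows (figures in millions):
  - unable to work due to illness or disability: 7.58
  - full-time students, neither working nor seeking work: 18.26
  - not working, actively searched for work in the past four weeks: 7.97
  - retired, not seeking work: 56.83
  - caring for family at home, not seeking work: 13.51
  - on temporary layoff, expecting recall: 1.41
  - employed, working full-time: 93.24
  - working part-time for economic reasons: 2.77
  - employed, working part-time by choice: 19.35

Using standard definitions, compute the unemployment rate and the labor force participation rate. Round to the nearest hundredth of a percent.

Unemployment rate ≈ 7.52%; labor force participation rate ≈ 56.46%.

Employed = 93.24 + 2.77 + 19.35 = 115.36 million (anyone who worked, including part-time for economic reasons, counts as employed).
Unemployed = 7.97 + 1.41 = 9.38 million (jobless and actively searching, or on temporary layoff).
Labor force = 115.36 + 9.38 = 124.74 million.
Not in labor force = 7.58 + 18.26 + 56.83 + 13.51 = 96.18 million (those not working and not actively searching are outside the labor force).
Civilian working-age population = 124.74 + 96.18 = 220.92 million.
Unemployment rate = 9.38 / 124.74 = 7.52%.
Labor force participation rate = 124.74 / 220.92 = 56.46%.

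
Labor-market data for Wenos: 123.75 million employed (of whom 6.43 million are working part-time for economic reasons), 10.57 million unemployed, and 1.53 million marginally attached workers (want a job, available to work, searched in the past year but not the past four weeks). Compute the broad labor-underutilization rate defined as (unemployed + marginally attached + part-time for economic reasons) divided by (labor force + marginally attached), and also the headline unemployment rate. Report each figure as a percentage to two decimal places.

Labor force = 123.75 + 10.57 = 134.32 million.
Numerator = 10.57 + 1.53 + 6.43 = 18.53 million.
Denominator = 134.32 + 1.53 = 135.85 million.
Broad rate = 18.53 / 135.85 = 13.64%.
Headline unemployment rate = 10.57 / 134.32 = 7.87%.

Broad underutilization rate ≈ 13.64%; headline unemployment rate ≈ 7.87%.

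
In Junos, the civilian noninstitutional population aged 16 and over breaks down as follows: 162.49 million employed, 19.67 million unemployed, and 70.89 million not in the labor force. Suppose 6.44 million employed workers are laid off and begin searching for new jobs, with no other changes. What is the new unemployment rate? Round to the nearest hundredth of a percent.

Initially, labor force = 162.49 + 19.67 = 182.16 million, so u = 19.67/182.16 = 10.80%.
After the change, employed falls and unemployed rises by 6.44; labor force unchanged → E = 156.05, U = 26.11, labor force = 182.16 million.
New unemployment rate = 26.11 / 182.16 = 14.33%.

New unemployment rate ≈ 14.33%.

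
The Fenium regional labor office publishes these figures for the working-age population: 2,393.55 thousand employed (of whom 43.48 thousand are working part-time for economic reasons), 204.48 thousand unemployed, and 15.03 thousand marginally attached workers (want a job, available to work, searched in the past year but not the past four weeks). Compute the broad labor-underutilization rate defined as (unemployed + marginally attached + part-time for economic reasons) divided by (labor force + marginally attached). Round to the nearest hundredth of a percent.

Broad underutilization rate ≈ 10.06%.

Labor force = 2,393.55 + 204.48 = 2,598.03 thousand.
Numerator = 204.48 + 15.03 + 43.48 = 262.99 thousand.
Denominator = 2,598.03 + 15.03 = 2,613.06 thousand.
Broad rate = 262.99 / 2,613.06 = 10.06%.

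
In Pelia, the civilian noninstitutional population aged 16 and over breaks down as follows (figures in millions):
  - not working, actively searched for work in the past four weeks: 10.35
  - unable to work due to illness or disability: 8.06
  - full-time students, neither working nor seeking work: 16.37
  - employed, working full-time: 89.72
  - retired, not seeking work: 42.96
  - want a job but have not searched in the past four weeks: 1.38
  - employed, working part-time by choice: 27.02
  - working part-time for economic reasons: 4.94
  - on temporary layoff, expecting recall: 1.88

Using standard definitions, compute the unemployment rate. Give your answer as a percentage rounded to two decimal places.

Employed = 89.72 + 27.02 + 4.94 = 121.68 million (anyone who worked, including part-time for economic reasons, counts as employed).
Unemployed = 10.35 + 1.88 = 12.23 million (jobless and actively searching, or on temporary layoff).
Labor force = 121.68 + 12.23 = 133.91 million.
Unemployment rate = 12.23 / 133.91 = 9.13%.

Unemployment rate ≈ 9.13%.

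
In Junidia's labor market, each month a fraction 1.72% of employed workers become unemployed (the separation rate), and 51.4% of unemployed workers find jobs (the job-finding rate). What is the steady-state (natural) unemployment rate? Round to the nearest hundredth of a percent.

Steady-state unemployment rate ≈ 3.24%.

At steady state the flows balance: s·E = f·U, so U/(E+U) = s/(s+f).
u* = 1.72 / (1.72 + 51.4) = 1.72 / 53.12 = 3.24%.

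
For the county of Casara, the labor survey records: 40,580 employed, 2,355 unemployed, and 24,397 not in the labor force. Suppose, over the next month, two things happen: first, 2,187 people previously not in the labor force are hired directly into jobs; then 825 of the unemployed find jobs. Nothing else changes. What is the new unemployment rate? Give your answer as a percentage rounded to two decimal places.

Initially, labor force = 40,580 + 2,355 = 42,935, so u = 2,355/42,935 = 5.49%.
After the first change, employed and labor force both rise by 2,187; unemployed unchanged → E = 42,767, U = 2,355, labor force = 45,122.
After the second change, unemployed falls and employed rises by 825; labor force unchanged → E = 43,592, U = 1,530, labor force = 45,122.
New unemployment rate = 1,530 / 45,122 = 3.39%.

New unemployment rate ≈ 3.39%.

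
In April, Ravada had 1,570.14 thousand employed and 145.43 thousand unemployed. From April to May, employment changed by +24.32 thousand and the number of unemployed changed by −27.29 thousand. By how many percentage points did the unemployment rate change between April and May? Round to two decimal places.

The unemployment rate changed by −1.58 percentage points.

April: labor force = 1,570.14 + 145.43 = 1,715.57; u = 145.43/1,715.57 = 8.48%.
May: labor force = 1,594.46 + 118.14 = 1,712.60; u = 118.14/1,712.60 = 6.90%.
Change = 6.90% − 8.48% = −1.58 pp.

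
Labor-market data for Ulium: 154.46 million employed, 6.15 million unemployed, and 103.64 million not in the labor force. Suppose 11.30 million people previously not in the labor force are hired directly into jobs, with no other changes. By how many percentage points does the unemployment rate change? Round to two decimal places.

The unemployment rate changes by −0.25 percentage points.

Initially, labor force = 154.46 + 6.15 = 160.61 million, so u = 6.15/160.61 = 3.83%.
After the change, employed and labor force both rise by 11.30; unemployed unchanged → E = 165.76, U = 6.15, labor force = 171.91 million.
New unemployment rate = 6.15 / 171.91 = 3.58%.
Change = 3.58% − 3.83% = −0.25 percentage points.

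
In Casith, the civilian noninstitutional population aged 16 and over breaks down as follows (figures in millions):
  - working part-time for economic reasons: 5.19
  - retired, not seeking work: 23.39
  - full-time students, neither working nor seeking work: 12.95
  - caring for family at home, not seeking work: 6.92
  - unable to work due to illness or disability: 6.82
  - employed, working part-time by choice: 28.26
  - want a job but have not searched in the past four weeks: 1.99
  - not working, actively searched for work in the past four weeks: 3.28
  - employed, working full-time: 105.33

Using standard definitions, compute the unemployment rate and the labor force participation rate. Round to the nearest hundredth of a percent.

Employed = 5.19 + 28.26 + 105.33 = 138.78 million (anyone who worked, including part-time for economic reasons, counts as employed).
Unemployed = 3.28 million.
Labor force = 138.78 + 3.28 = 142.06 million.
Not in labor force = 23.39 + 12.95 + 6.92 + 6.82 + 1.99 = 52.07 million (those not working and not actively searching are outside the labor force — including those who want a job but have given up searching).
Civilian working-age population = 142.06 + 52.07 = 194.13 million.
Unemployment rate = 3.28 / 142.06 = 2.31%.
Labor force participation rate = 142.06 / 194.13 = 73.18%.

Unemployment rate ≈ 2.31%; labor force participation rate ≈ 73.18%.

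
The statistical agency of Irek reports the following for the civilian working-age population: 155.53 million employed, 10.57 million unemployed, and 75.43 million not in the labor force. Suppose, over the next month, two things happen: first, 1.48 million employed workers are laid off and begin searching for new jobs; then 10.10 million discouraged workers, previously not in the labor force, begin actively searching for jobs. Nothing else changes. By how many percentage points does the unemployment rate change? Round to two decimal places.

The unemployment rate changes by +6.21 percentage points.

Initially, labor force = 155.53 + 10.57 = 166.10 million, so u = 10.57/166.10 = 6.36%.
After the first change, employed falls and unemployed rises by 1.48; labor force unchanged → E = 154.05, U = 12.05, labor force = 166.10 million.
After the second change, unemployed and labor force both rise by 10.10 → E = 154.05, U = 22.15, labor force = 176.20 million.
New unemployment rate = 22.15 / 176.20 = 12.57%.
Change = 12.57% − 6.36% = +6.21 percentage points.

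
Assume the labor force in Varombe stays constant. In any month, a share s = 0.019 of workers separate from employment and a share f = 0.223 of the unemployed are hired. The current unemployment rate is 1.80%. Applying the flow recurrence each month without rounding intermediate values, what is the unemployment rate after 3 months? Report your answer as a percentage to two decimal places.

With a fixed labor force, u_{t+1} = u_t + s·(1−u_t) − f·u_t = u_t·(1−s−f) + s.
Here 1−s−f = 0.758 and s = 0.019.
u_1 = 0.018000 × 0.758 + 0.019 = 0.032644.
u_2 = 0.032644 × 0.758 + 0.019 = 0.043744.
u_3 = 0.043744 × 0.758 + 0.019 = 0.052158.

Unemployment rate after three months ≈ 5.22%.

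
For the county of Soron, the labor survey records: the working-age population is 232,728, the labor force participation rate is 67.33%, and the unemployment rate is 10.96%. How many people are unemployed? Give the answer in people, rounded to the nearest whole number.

Labor force = 0.6733 × 232,728 = 156,696.
Unemployed = 0.1096 × 156,696 ≈ 17,174.

About 17,174 are unemployed.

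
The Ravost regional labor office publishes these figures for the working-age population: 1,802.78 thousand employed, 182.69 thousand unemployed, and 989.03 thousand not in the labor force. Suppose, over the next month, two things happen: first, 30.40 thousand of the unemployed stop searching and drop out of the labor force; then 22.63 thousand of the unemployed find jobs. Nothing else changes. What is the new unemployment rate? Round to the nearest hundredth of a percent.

Initially, labor force = 1,802.78 + 182.69 = 1,985.47 thousand, so u = 182.69/1,985.47 = 9.20%.
After the first change, unemployed and labor force both fall by 30.40 → E = 1,802.78, U = 152.29, labor force = 1,955.07 thousand.
After the second change, unemployed falls and employed rises by 22.63; labor force unchanged → E = 1,825.41, U = 129.66, labor force = 1,955.07 thousand.
New unemployment rate = 129.66 / 1,955.07 = 6.63%.

New unemployment rate ≈ 6.63%.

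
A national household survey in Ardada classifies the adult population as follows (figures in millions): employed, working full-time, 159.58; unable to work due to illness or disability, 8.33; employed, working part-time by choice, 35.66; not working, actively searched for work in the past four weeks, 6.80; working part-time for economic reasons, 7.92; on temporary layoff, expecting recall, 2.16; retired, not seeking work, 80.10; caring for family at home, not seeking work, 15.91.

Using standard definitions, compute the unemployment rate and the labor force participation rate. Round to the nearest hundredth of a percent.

Employed = 159.58 + 35.66 + 7.92 = 203.16 million (anyone who worked, including part-time for economic reasons, counts as employed).
Unemployed = 6.80 + 2.16 = 8.96 million (jobless and actively searching, or on temporary layoff).
Labor force = 203.16 + 8.96 = 212.12 million.
Not in labor force = 8.33 + 80.10 + 15.91 = 104.34 million (those not working and not actively searching are outside the labor force).
Civilian working-age population = 212.12 + 104.34 = 316.46 million.
Unemployment rate = 8.96 / 212.12 = 4.22%.
Labor force participation rate = 212.12 / 316.46 = 67.03%.

Unemployment rate ≈ 4.22%; labor force participation rate ≈ 67.03%.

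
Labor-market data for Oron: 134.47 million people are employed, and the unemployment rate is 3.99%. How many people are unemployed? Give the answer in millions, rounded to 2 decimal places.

Let U be the number unemployed. The labor force is E + U, and U/(E+U) = 0.0399.
So U = 0.0399 × 134.47 / (1 − 0.0399) = 5.3654 / 0.9601 ≈ 5.59 million.

About 5.59 million are unemployed.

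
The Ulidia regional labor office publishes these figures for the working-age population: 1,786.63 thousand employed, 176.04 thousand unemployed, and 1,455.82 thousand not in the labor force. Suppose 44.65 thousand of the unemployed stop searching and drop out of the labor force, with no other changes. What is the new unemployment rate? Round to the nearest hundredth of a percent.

New unemployment rate ≈ 6.85%.

Initially, labor force = 1,786.63 + 176.04 = 1,962.67 thousand, so u = 176.04/1,962.67 = 8.97%.
After the change, unemployed and labor force both fall by 44.65 → E = 1,786.63, U = 131.39, labor force = 1,918.02 thousand.
New unemployment rate = 131.39 / 1,918.02 = 6.85%.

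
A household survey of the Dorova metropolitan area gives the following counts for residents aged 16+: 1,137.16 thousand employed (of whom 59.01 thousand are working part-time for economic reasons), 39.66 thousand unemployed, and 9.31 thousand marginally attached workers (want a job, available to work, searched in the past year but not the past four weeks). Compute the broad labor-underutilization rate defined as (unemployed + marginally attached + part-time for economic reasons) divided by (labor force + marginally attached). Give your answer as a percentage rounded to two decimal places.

Broad underutilization rate ≈ 9.10%.

Labor force = 1,137.16 + 39.66 = 1,176.82 thousand.
Numerator = 39.66 + 9.31 + 59.01 = 107.98 thousand.
Denominator = 1,176.82 + 9.31 = 1,186.13 thousand.
Broad rate = 107.98 / 1,186.13 = 9.10%.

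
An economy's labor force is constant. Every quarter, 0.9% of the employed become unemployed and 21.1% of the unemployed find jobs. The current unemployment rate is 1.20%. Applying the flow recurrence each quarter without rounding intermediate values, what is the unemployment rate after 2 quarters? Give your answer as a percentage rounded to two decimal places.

Unemployment rate after two quarters ≈ 2.33%.

With a fixed labor force, u_{t+1} = u_t + s·(1−u_t) − f·u_t = u_t·(1−s−f) + s.
Here 1−s−f = 0.780 and s = 0.009.
u_1 = 0.012000 × 0.780 + 0.009 = 0.018360.
u_2 = 0.018360 × 0.780 + 0.009 = 0.023321.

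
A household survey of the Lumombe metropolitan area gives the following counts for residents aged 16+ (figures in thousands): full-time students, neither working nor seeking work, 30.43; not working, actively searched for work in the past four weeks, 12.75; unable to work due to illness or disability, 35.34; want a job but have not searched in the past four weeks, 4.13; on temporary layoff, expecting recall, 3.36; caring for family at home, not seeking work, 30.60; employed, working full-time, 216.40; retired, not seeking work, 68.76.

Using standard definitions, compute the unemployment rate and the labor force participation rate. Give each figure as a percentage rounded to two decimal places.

Employed = 216.40 thousand.
Unemployed = 12.75 + 3.36 = 16.11 thousand (jobless and actively searching, or on temporary layoff).
Labor force = 216.40 + 16.11 = 232.51 thousand.
Not in labor force = 30.43 + 35.34 + 4.13 + 30.60 + 68.76 = 169.26 thousand (those not working and not actively searching are outside the labor force — including those who want a job but have given up searching).
Civilian working-age population = 232.51 + 169.26 = 401.77 thousand.
Unemployment rate = 16.11 / 232.51 = 6.93%.
Labor force participation rate = 232.51 / 401.77 = 57.87%.

Unemployment rate ≈ 6.93%; labor force participation rate ≈ 57.87%.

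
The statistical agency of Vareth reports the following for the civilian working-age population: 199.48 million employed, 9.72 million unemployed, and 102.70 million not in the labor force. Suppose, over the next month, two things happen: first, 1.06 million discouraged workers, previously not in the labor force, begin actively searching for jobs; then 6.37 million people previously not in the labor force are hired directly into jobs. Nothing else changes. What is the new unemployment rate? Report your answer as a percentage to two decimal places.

Initially, labor force = 199.48 + 9.72 = 209.20 million, so u = 9.72/209.20 = 4.65%.
After the first change, unemployed and labor force both rise by 1.06 → E = 199.48, U = 10.78, labor force = 210.26 million.
After the second change, employed and labor force both rise by 6.37; unemployed unchanged → E = 205.85, U = 10.78, labor force = 216.63 million.
New unemployment rate = 10.78 / 216.63 = 4.98%.

New unemployment rate ≈ 4.98%.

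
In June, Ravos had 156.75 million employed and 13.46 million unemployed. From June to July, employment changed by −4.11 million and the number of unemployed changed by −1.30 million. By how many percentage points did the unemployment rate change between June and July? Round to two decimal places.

June: labor force = 156.75 + 13.46 = 170.21; u = 13.46/170.21 = 7.91%.
July: labor force = 152.64 + 12.16 = 164.80; u = 12.16/164.80 = 7.38%.
Change = 7.38% − 7.91% = −0.53 pp.

The unemployment rate changed by −0.53 percentage points.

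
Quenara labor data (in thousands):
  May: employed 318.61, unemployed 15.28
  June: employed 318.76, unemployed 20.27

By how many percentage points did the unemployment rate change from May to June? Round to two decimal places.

May: labor force = 318.61 + 15.28 = 333.89; u = 15.28/333.89 = 4.58%.
June: labor force = 318.76 + 20.27 = 339.03; u = 20.27/339.03 = 5.98%.
Change = 5.98% − 4.58% = +1.40 pp.

The unemployment rate changed by +1.40 percentage points.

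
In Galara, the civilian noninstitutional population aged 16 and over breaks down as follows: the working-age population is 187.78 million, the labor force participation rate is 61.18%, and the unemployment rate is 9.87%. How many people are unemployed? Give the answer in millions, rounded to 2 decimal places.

Labor force = 0.6118 × 187.78 = 114.88 million.
Unemployed = 0.0987 × 114.88 ≈ 11.34 million.

About 11.34 million are unemployed.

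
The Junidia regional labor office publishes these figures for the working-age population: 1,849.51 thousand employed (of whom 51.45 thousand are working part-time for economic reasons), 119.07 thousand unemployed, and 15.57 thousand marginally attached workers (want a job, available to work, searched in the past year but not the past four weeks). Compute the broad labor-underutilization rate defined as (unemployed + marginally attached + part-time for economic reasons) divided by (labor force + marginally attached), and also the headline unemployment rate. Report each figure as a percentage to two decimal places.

Broad underutilization rate ≈ 9.38%; headline unemployment rate ≈ 6.05%.

Labor force = 1,849.51 + 119.07 = 1,968.58 thousand.
Numerator = 119.07 + 15.57 + 51.45 = 186.09 thousand.
Denominator = 1,968.58 + 15.57 = 1,984.15 thousand.
Broad rate = 186.09 / 1,984.15 = 9.38%.
Headline unemployment rate = 119.07 / 1,968.58 = 6.05%.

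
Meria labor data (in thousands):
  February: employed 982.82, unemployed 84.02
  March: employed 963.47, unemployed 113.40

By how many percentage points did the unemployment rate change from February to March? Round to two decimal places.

The unemployment rate changed by +2.65 percentage points.

February: labor force = 982.82 + 84.02 = 1,066.84; u = 84.02/1,066.84 = 7.88%.
March: labor force = 963.47 + 113.40 = 1,076.87; u = 113.40/1,076.87 = 10.53%.
Change = 10.53% − 7.88% = +2.65 pp.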